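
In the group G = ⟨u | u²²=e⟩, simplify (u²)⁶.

Compute successive powers of (u²), reducing at each step:
  (u²)²: (u²) · u² = u⁴
  (u²)³: (u⁴) · u² = u⁶
  (u²)⁴: (u⁶) · u² = u⁸
  (u²)⁵: (u⁸) · u² = u¹⁰
  (u²)⁶: (u¹⁰) · u² = u¹²

Answer: u¹²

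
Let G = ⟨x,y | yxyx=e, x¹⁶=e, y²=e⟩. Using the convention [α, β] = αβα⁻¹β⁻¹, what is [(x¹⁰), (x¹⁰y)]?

[(x¹⁰), (x¹⁰y)] = (x¹⁰)·(x¹⁰y)·(x¹⁰)⁻¹·(x¹⁰y)⁻¹.
  (x¹⁰) · (x¹⁰y) = x⁴y
  (x⁴y) · (x⁶) = x¹⁴y
  (x¹⁴y) · (x¹⁰y) = x⁴

Answer: x⁴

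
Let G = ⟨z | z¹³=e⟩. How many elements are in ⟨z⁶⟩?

|⟨z⁶⟩| equals the order of z⁶. Compute successive powers until reaching e:
  (z⁶)¹ = z⁶, (z⁶)² = z¹², (z⁶)³ = z⁵, (z⁶)⁴ = z¹¹, (z⁶)⁵ = z⁴, (z⁶)⁶ = z¹⁰, (z⁶)⁷ = z³, (z⁶)⁸ = z⁹, (z⁶)⁹ = z², (z⁶)¹⁰ = z⁸, (z⁶)¹¹ = z, (z⁶)¹² = z⁷, (z⁶)¹³ = e.
The smallest positive k with (z⁶)ᵏ = e is 13, so |⟨z⁶⟩| = 13.

Answer: 13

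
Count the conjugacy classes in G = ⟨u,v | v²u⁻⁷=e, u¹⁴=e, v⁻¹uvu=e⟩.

The conjugacy classes (representative and size) are:
  [e] (size 1), [u¹³] (size 2), [u¹²] (size 2), [u¹¹] (size 2), [u⁴] (size 2), [u⁵] (size 2), [u⁸] (size 2), [u⁷] (size 1), [u⁵v⁻¹] (size 7), [u⁵v] (size 7).
Class equation: 1 + 2 + 2 + 2 + 2 + 2 + 2 + 1 + 7 + 7 = 28 = |G|. So G has 10 conjugacy classes.

Answer: 10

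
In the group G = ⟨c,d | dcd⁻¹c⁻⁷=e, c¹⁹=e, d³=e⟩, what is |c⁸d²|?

Compute successive powers until reaching e:
  (c⁸d²)¹ = c⁸d², (c⁸d²)² = cd, (c⁸d²)³ = e.
The smallest positive k with (c⁸d²)ᵏ = e is 3.

Answer: 3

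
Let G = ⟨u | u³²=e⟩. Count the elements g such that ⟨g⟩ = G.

G is cyclic of order 32. An element generates G iff its order is 32, and a cyclic group of order 32 has exactly φ(32) = 16 such elements.

Answer: 16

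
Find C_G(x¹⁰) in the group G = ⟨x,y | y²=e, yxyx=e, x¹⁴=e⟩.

⟨x¹⁰⟩ ⊆ C_G(x¹⁰) since powers of x¹⁰ commute with x¹⁰; so |C_G(x¹⁰)| ≥ |⟨x¹⁰⟩| = 7.
By orbit–stabilizer, |C_G(x¹⁰)| = |G| / |conj. class of x¹⁰| = 28 / 2 = 14.
The 14 elements commuting with x¹⁰ are {e, x, x², x³, x⁴, x⁵, x⁶, x⁷, x⁸, x⁹, x¹⁰, x¹¹, x¹², x¹³}.

Answer: {e, x, x², x³, x⁴, x⁵, x⁶, x⁷, x⁸, x⁹, x¹⁰, x¹¹, x¹², x¹³}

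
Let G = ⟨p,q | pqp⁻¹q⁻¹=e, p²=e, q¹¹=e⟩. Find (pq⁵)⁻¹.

The order of (pq⁵) is 22 (smallest k with (pq⁵)ᵏ = e), so (pq⁵)⁻¹ = (pq⁵)²¹ = pq⁶.
Check: (pq⁵) · (pq⁶) → (pq⁵) · p = q⁵;   (q⁵) · q⁶ = e, giving e as required.

Answer: pq⁶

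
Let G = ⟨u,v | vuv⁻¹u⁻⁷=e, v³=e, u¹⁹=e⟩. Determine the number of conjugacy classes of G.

The conjugacy classes (representative and size) are:
  [e] (size 1), [u¹¹] (size 3), [u¹⁴] (size 3), [u⁶] (size 3), [u¹⁷] (size 3), [u¹²] (size 3), [u¹⁰] (size 3), [u²v] (size 19), [u¹⁸v²] (size 19).
Class equation: 1 + 3 + 3 + 3 + 3 + 3 + 3 + 19 + 19 = 57 = |G|. So G has 9 conjugacy classes.

Answer: 9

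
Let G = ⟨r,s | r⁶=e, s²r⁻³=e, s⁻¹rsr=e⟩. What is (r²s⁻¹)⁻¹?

The order of (r²s⁻¹) is 4 (smallest k with (r²s⁻¹)ᵏ = e), so (r²s⁻¹)⁻¹ = (r²s⁻¹)³ = r²s.
Check: (r²s⁻¹) · (r²s) → (r²s⁻¹) · r² = s⁻¹;   (s⁻¹) · s = e, giving e as required.

Answer: r²s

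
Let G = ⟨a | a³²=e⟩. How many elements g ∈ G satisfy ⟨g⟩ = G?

G is cyclic of order 32. An element generates G iff its order is 32, and a cyclic group of order 32 has exactly φ(32) = 16 such elements.

Answer: 16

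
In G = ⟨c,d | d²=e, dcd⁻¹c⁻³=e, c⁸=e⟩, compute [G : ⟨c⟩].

First find ord(c) by computing successive powers:
  c¹ = c, c² = c², c³ = c³, c⁴ = c⁴, c⁵ = c⁵, c⁶ = c⁶, c⁷ = c⁷, c⁸ = e.
So |⟨c⟩| = ord(c) = 8. With |G| = 16, by Lagrange [G : ⟨c⟩] = 16/8 = 2.

Answer: 2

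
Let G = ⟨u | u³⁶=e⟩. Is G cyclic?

|G| = 36. The element u has order 36 (its powers give 36 distinct elements), so ⟨u⟩ = G and G is cyclic.

Answer: Yes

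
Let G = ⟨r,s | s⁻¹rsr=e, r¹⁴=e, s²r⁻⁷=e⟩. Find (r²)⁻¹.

The order of (r²) is 7 (smallest k with (r²)ᵏ = e), so (r²)⁻¹ = (r²)⁶ = r¹².
Check: (r²) · (r¹²) → (r²) · r¹² = e, giving e as required.

Answer: r¹²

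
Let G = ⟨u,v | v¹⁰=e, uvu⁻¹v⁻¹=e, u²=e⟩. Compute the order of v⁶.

Compute successive powers until reaching e:
  (v⁶)¹ = v⁶, (v⁶)² = v², (v⁶)³ = v⁸, (v⁶)⁴ = v⁴, (v⁶)⁵ = e.
The smallest positive k with (v⁶)ᵏ = e is 5.

Answer: 5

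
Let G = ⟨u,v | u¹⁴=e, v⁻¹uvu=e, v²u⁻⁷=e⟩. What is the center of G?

An element z ∈ Z(G) iff z commutes with every generator.
For example u⁷ is central: (u⁷)·u = u⁸ = u·(u⁷); (u⁷)·v = v⁻¹ = v·(u⁷).
Whereas u ∉ Z(G) since u·v = uv ≠ u⁶v⁻¹ = v·u.
Checking each of the 28 elements this way gives Z(G) = {e, u⁷}, of order 2.

Answer: {e, u⁷}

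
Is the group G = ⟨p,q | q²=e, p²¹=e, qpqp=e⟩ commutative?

p·q = pq but q·p = p²⁰q, so p·q ≠ q·p and G is not abelian.

Answer: No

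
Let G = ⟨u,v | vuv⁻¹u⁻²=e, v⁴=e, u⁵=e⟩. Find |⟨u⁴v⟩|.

|⟨u⁴v⟩| equals the order of u⁴v. Compute successive powers until reaching e:
  (u⁴v)¹ = u⁴v, (u⁴v)² = u²v², (u⁴v)³ = u³v³, (u⁴v)⁴ = e.
The smallest positive k with (u⁴v)ᵏ = e is 4, so |⟨u⁴v⟩| = 4.

Answer: 4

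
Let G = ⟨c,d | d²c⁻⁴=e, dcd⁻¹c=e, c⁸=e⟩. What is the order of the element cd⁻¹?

Compute successive powers until reaching e:
  (cd⁻¹)¹ = cd⁻¹, (cd⁻¹)² = c⁴, (cd⁻¹)³ = cd, (cd⁻¹)⁴ = e.
The smallest positive k with (cd⁻¹)ᵏ = e is 4.

Answer: 4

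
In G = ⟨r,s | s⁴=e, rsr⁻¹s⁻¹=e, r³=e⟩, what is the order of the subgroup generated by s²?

|⟨s²⟩| equals the order of s². Compute successive powers until reaching e:
  (s²)¹ = s², (s²)² = e.
The smallest positive k with (s²)ᵏ = e is 2, so |⟨s²⟩| = 2.

Answer: 2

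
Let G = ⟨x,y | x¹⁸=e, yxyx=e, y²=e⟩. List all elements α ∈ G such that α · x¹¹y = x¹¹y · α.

⟨x¹¹y⟩ ⊆ C_G(x¹¹y) since powers of x¹¹y commute with x¹¹y; so |C_G(x¹¹y)| ≥ |⟨x¹¹y⟩| = 2.
By orbit–stabilizer, |C_G(x¹¹y)| = |G| / |conj. class of x¹¹y| = 36 / 9 = 4.
The 4 elements commuting with x¹¹y are {e, x⁹, x²y, x¹¹y}.

Answer: {e, x⁹, x²y, x¹¹y}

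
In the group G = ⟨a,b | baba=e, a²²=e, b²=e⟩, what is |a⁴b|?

Compute successive powers until reaching e:
  (a⁴b)¹ = a⁴b, (a⁴b)² = e.
The smallest positive k with (a⁴b)ᵏ = e is 2.

Answer: 2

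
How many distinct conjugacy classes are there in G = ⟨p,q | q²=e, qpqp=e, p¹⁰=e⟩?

The conjugacy classes (representative and size) are:
  [e] (size 1), [p] (size 2), [p²] (size 2), [p³] (size 2), [p⁴] (size 2), [p⁵] (size 1), [p²q] (size 5), [p³q] (size 5).
Class equation: 1 + 2 + 2 + 2 + 2 + 1 + 5 + 5 = 20 = |G|. So G has 8 conjugacy classes.

Answer: 8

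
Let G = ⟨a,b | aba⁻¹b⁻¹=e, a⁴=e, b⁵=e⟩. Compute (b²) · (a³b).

Compute (b²) · (a³b) by multiplying left to right and reducing via the relations at each step:
  (b²) · a³ = a³b²
  (a³b²) · b = a³b³

Answer: a³b³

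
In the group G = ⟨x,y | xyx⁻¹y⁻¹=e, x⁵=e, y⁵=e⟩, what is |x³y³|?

Compute successive powers until reaching e:
  (x³y³)¹ = x³y³, (x³y³)² = xy, (x³y³)³ = x⁴y⁴, (x³y³)⁴ = x²y², (x³y³)⁵ = e.
The smallest positive k with (x³y³)ᵏ = e is 5.

Answer: 5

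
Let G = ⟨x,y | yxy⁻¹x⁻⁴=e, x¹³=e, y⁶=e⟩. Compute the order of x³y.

Compute successive powers until reaching e:
  (x³y)¹ = x³y, (x³y)² = x²y², (x³y)³ = x¹¹y³, (x³y)⁴ = x⁸y⁴, (x³y)⁵ = x⁹y⁵, (x³y)⁶ = e.
The smallest positive k with (x³y)ᵏ = e is 6.

Answer: 6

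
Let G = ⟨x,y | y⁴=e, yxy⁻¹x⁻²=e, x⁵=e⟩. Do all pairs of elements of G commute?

x·y = xy but y·x = x²y, so x·y ≠ y·x and G is not abelian.

Answer: No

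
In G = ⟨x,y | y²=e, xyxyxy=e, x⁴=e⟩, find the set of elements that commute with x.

⟨x⟩ ⊆ C_G(x) since powers of x commute with x; so |C_G(x)| ≥ |⟨x⟩| = 4.
By orbit–stabilizer, |C_G(x)| = |G| / |conj. class of x| = 24 / 6 = 4.
The 4 elements commuting with x are {e, x, x², x³}.

Answer: {e, x, x², x³}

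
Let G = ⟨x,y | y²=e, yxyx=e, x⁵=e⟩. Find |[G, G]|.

G' = [G, G] is generated by all commutators. The generator-pair commutators are: [x, y] = x².
The subgroup they normally generate is {e, x, x², x³, x⁴}, of order 5.
Check: |G/G'| = 10/5 = 2 is the order of the abelianisation.

Answer: 5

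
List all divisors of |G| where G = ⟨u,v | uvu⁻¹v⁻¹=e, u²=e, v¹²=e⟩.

|G| = 24 = 2³ · 3. By Lagrange's theorem the order of any subgroup divides 24; the divisors of 24 are 1, 2, 3, 4, 6, 8, 12, 24.

Answer: 1, 2, 3, 4, 6, 8, 12, 24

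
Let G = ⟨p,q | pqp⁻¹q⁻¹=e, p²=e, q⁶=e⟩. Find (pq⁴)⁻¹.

The order of (pq⁴) is 6 (smallest k with (pq⁴)ᵏ = e), so (pq⁴)⁻¹ = (pq⁴)⁵ = pq².
Check: (pq⁴) · (pq²) → (pq⁴) · p = q⁴;   (q⁴) · q² = e, giving e as required.

Answer: pq²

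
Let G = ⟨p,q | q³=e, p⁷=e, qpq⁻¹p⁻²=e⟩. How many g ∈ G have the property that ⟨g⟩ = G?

⟨g⟩ = G would require ord(g) = |G| = 21, but the maximum element order in G is 7 < 21. So G is not cyclic and no single element generates it: the count is 0.

Answer: 0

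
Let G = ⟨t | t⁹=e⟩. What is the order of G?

G is generated by a single element, so G is cyclic. The relator gives t⁹ = e and no smaller power is forced to be e, so the 9 powers {e, t, t², t³, t⁴, t⁵, t⁶, t⁷, t⁸} are distinct. Hence |G| = 9.

Answer: 9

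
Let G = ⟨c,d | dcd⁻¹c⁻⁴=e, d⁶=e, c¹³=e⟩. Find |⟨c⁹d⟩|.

|⟨c⁹d⟩| equals the order of c⁹d. Compute successive powers until reaching e:
  (c⁹d)¹ = c⁹d, (c⁹d)² = c⁶d², (c⁹d)³ = c⁷d³, (c⁹d)⁴ = c¹¹d⁴, (c⁹d)⁵ = cd⁵, (c⁹d)⁶ = e.
The smallest positive k with (c⁹d)ᵏ = e is 6, so |⟨c⁹d⟩| = 6.

Answer: 6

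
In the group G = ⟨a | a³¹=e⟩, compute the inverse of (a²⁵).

The order of (a²⁵) is 31 (smallest k with (a²⁵)ᵏ = e), so (a²⁵)⁻¹ = (a²⁵)³⁰ = a⁶.
Check: (a²⁵) · (a⁶) → (a²⁵) · a⁶ = e, giving e as required.

Answer: a⁶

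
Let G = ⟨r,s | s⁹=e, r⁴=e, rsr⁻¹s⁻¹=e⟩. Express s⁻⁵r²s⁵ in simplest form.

Multiply left to right, reducing at each step:
  (s⁴) · r² = r²s⁴
  (r²s⁴) · s⁵ = r²

Answer: r²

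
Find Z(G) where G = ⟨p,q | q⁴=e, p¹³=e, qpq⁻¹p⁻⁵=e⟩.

An element z ∈ Z(G) iff z commutes with every generator.
For example e is central: e·p = p = p·e; e·q = q = q·e.
Whereas p ∉ Z(G) since p·q = pq ≠ p⁵q = q·p.
Checking each of the 52 elements this way gives Z(G) = {e}, of order 1.

Answer: {e}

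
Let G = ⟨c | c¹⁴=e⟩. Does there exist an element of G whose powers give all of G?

|G| = 14. The element c has order 14 (its powers give 14 distinct elements), so ⟨c⟩ = G and G is cyclic.

Answer: Yes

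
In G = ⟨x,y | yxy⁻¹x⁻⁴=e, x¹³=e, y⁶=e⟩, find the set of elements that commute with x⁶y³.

⟨x⁶y³⟩ ⊆ C_G(x⁶y³) since powers of x⁶y³ commute with x⁶y³; so |C_G(x⁶y³)| ≥ |⟨x⁶y³⟩| = 2.
By orbit–stabilizer, |C_G(x⁶y³)| = |G| / |conj. class of x⁶y³| = 78 / 13 = 6.
The 6 elements commuting with x⁶y³ are {e, x⁴y, x²y⁴, x⁶y³, x⁷y², x¹²y⁵}.

Answer: {e, x⁴y, x²y⁴, x⁶y³, x⁷y², x¹²y⁵}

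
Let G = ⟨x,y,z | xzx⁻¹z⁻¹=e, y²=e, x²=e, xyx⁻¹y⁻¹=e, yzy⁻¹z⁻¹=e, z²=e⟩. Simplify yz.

Compute y · z by multiplying left to right and reducing via the relations at each step:
  y · z = yz

Answer: yz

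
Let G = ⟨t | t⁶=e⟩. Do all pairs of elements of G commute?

G has a single generator, so G is cyclic and hence abelian.

Answer: Yes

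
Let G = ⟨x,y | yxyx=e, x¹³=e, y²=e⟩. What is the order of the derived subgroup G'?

G' = [G, G] is generated by all commutators. The generator-pair commutators are: [x, y] = x².
The subgroup they normally generate is {e, x, x², x³, x⁴, x⁵, x⁶, x⁷, x⁸, x⁹, x¹⁰, x¹¹, x¹²}, of order 13.
Check: |G/G'| = 26/13 = 2 is the order of the abelianisation.

Answer: 13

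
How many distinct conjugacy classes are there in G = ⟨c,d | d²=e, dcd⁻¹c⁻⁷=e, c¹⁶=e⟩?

The conjugacy classes (representative and size) are:
  [e] (size 1), [c] (size 2), [c¹⁴] (size 2), [c³] (size 2), [c⁴] (size 2), [c¹⁰] (size 2), [c⁸] (size 1), [c⁹] (size 2), [c¹¹] (size 2), [c¹⁰d] (size 8), [cd] (size 8).
Class equation: 1 + 2 + 2 + 2 + 2 + 2 + 1 + 2 + 2 + 8 + 8 = 32 = |G|. So G has 11 conjugacy classes.

Answer: 11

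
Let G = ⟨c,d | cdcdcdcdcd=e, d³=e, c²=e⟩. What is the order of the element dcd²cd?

Compute successive powers until reaching e:
  (dcd²cd)¹ = dcd²cd, (dcd²cd)² = d²cd², (dcd²cd)³ = dcd, (dcd²cd)⁴ = d²cdcd², (dcd²cd)⁵ = e.
The smallest positive k with (dcd²cd)ᵏ = e is 5.

Answer: 5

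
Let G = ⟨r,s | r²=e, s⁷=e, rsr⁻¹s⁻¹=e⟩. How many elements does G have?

Enumerate words in the generators, reducing via the relations: the distinct elements are
  {e, r, s, rs, s², s³, s⁴, s⁵, s⁶, rs², rs³, rs⁴, rs⁵, rs⁶}.
No further products give new elements, so |G| = 14.

Answer: 14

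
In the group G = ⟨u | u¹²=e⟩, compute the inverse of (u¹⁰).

The order of (u¹⁰) is 6 (smallest k with (u¹⁰)ᵏ = e), so (u¹⁰)⁻¹ = (u¹⁰)⁵ = u².
Check: (u¹⁰) · (u²) → (u¹⁰) · u² = e, giving e as required.

Answer: u²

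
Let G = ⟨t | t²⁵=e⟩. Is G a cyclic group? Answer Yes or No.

|G| = 25. The element t has order 25 (its powers give 25 distinct elements), so ⟨t⟩ = G and G is cyclic.

Answer: Yes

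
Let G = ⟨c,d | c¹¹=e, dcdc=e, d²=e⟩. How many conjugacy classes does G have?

The conjugacy classes (representative and size) are:
  [e] (size 1), [c¹⁰] (size 2), [c²] (size 2), [c³] (size 2), [c⁷] (size 2), [c⁶] (size 2), [c²d] (size 11).
Class equation: 1 + 2 + 2 + 2 + 2 + 2 + 11 = 22 = |G|. So G has 7 conjugacy classes.

Answer: 7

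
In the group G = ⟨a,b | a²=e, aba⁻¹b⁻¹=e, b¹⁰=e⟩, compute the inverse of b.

The order of b is 10 (smallest k with bᵏ = e), so b⁻¹ = b⁹ = b⁹.
Check: b · (b⁹) → b · b⁹ = e, giving e as required.

Answer: b⁹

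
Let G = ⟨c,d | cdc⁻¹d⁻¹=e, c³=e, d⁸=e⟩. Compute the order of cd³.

Compute successive powers until reaching e:
  (cd³)¹ = cd³, (cd³)² = c²d⁶, (cd³)³ = d, (cd³)⁴ = cd⁴, (cd³)⁵ = c²d⁷, (cd³)⁶ = d², (cd³)⁷ = cd⁵, (cd³)⁸ = c², (cd³)⁹ = d³, (cd³)¹⁰ = cd⁶, (cd³)¹¹ = c²d, (cd³)¹² = d⁴, (cd³)¹³ = cd⁷, (cd³)¹⁴ = c²d², (cd³)¹⁵ = d⁵, (cd³)¹⁶ = c, (cd³)¹⁷ = c²d³, (cd³)¹⁸ = d⁶, (cd³)¹⁹ = cd, (cd³)²⁰ = c²d⁴, (cd³)²¹ = d⁷, (cd³)²² = cd², (cd³)²³ = c²d⁵, (cd³)²⁴ = e.
The smallest positive k with (cd³)ᵏ = e is 24.

Answer: 24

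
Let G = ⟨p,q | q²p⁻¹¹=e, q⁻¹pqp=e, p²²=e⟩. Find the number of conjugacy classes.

The conjugacy classes (representative and size) are:
  [e] (size 1), [p²¹] (size 2), [p²] (size 2), [p³] (size 2), [p¹⁸] (size 2), [p¹⁷] (size 2), [p⁶] (size 2), [p⁷] (size 2), [p⁸] (size 2), [p¹³] (size 2), [p¹²] (size 2), [p¹¹] (size 1), [p¹⁰q] (size 11), [p⁷q] (size 11).
Class equation: 1 + 2 + 2 + 2 + 2 + 2 + 2 + 2 + 2 + 2 + 2 + 1 + 11 + 11 = 44 = |G|. So G has 14 conjugacy classes.

Answer: 14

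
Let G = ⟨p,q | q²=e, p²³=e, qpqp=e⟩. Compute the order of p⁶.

Compute successive powers until reaching e:
  (p⁶)¹ = p⁶, (p⁶)² = p¹², (p⁶)³ = p¹⁸, (p⁶)⁴ = p, (p⁶)⁵ = p⁷, (p⁶)⁶ = p¹³, (p⁶)⁷ = p¹⁹, (p⁶)⁸ = p², (p⁶)⁹ = p⁸, (p⁶)¹⁰ = p¹⁴, (p⁶)¹¹ = p²⁰, (p⁶)¹² = p³, (p⁶)¹³ = p⁹, (p⁶)¹⁴ = p¹⁵, (p⁶)¹⁵ = p²¹, (p⁶)¹⁶ = p⁴, (p⁶)¹⁷ = p¹⁰, (p⁶)¹⁸ = p¹⁶, (p⁶)¹⁹ = p²², (p⁶)²⁰ = p⁵, (p⁶)²¹ = p¹¹, (p⁶)²² = p¹⁷, (p⁶)²³ = e.
The smallest positive k with (p⁶)ᵏ = e is 23.

Answer: 23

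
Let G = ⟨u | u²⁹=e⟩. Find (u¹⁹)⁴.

Compute successive powers of (u¹⁹), reducing at each step:
  (u¹⁹)²: (u¹⁹) · u¹⁹ = u⁹
  (u¹⁹)³: (u⁹) · u¹⁹ = u²⁸
  (u¹⁹)⁴: (u²⁸) · u¹⁹ = u¹⁸

Answer: u¹⁸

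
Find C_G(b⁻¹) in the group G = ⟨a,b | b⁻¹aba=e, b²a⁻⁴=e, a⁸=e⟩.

⟨b⁻¹⟩ ⊆ C_G(b⁻¹) since powers of b⁻¹ commute with b⁻¹; so |C_G(b⁻¹)| ≥ |⟨b⁻¹⟩| = 4.
By orbit–stabilizer, |C_G(b⁻¹)| = |G| / |conj. class of b⁻¹| = 16 / 4 = 4.
The 4 elements commuting with b⁻¹ are {e, a⁴, b, b⁻¹}.

Answer: {e, a⁴, b, b⁻¹}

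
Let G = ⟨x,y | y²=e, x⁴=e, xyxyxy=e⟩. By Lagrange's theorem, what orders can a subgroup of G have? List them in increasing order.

|G| = 24 = 2³ · 3. By Lagrange's theorem the order of any subgroup divides 24; the divisors of 24 are 1, 2, 3, 4, 6, 8, 12, 24.

Answer: 1, 2, 3, 4, 6, 8, 12, 24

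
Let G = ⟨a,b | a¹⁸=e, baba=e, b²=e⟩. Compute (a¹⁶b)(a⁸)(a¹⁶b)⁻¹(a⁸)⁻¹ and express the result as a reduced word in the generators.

[(a¹⁶b), (a⁸)] = (a¹⁶b)·(a⁸)·(a¹⁶b)⁻¹·(a⁸)⁻¹.
  (a¹⁶b) · (a⁸) = a⁸b
  (a⁸b) · (a¹⁶b) = a¹⁰
  (a¹⁰) · (a¹⁰) = a²

Answer: a²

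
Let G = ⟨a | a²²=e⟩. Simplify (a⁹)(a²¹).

Compute (a⁹) · (a²¹) by multiplying left to right and reducing via the relations at each step:
  (a⁹) · a²¹ = a⁸

Answer: a⁸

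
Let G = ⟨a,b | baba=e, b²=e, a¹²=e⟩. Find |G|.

Enumerate words in the generators, reducing via the relations: the distinct elements are
  {a, b, e, ab, a², a³, a⁴, a⁵, a⁶, a⁷, a⁸, a⁹, a²b, a³b, a¹¹, a¹⁰, a⁴b, a⁵b, a⁶b, a⁷b, a⁸b, a⁹b, a¹¹b, a¹⁰b}.
No further products give new elements, so |G| = 24.

Answer: 24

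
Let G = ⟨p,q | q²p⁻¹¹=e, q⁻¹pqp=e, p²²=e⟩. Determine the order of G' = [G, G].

G' = [G, G] is generated by all commutators. The generator-pair commutators are: [p, q] = p².
The subgroup they normally generate is {e, p², p⁴, p⁶, p⁸, p¹⁰, p¹², p¹⁴, p¹⁶, p¹⁸, p²⁰}, of order 11.
Check: |G/G'| = 44/11 = 4 is the order of the abelianisation.

Answer: 11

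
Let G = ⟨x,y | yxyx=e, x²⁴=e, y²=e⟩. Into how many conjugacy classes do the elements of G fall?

The conjugacy classes (representative and size) are:
  [e] (size 1), [x²³] (size 2), [x²] (size 2), [x³] (size 2), [x²⁰] (size 2), [x¹⁹] (size 2), [x⁶] (size 2), [x⁷] (size 2), [x⁸] (size 2), [x⁹] (size 2), [x¹⁴] (size 2), [x¹¹] (size 2), [x¹²] (size 1), [x⁴y] (size 12), [x⁵y] (size 12).
Class equation: 1 + 2 + 2 + 2 + 2 + 2 + 2 + 2 + 2 + 2 + 2 + 2 + 1 + 12 + 12 = 48 = |G|. So G has 15 conjugacy classes.

Answer: 15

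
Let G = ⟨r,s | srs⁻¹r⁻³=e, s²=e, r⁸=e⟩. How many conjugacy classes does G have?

The conjugacy classes (representative and size) are:
  [e] (size 1), [r³] (size 2), [r²] (size 2), [r⁴] (size 1), [r⁵] (size 2), [r⁴s] (size 4), [rs] (size 4).
Class equation: 1 + 2 + 2 + 1 + 2 + 4 + 4 = 16 = |G|. So G has 7 conjugacy classes.

Answer: 7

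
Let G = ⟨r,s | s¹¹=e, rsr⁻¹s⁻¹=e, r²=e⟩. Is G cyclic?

|G| = 22. The element rs has order 22 (its powers give 22 distinct elements), so ⟨rs⟩ = G and G is cyclic.

Answer: Yes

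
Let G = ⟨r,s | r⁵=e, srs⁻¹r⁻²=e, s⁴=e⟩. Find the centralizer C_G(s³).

⟨s³⟩ ⊆ C_G(s³) since powers of s³ commute with s³; so |C_G(s³)| ≥ |⟨s³⟩| = 4.
By orbit–stabilizer, |C_G(s³)| = |G| / |conj. class of s³| = 20 / 5 = 4.
The 4 elements commuting with s³ are {e, s, s², s³}.

Answer: {e, s, s², s³}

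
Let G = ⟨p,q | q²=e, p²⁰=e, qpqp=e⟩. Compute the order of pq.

Compute successive powers until reaching e:
  (pq)¹ = pq, (pq)² = e.
The smallest positive k with (pq)ᵏ = e is 2.

Answer: 2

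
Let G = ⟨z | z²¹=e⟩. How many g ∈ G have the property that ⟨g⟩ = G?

G is cyclic of order 21. An element generates G iff its order is 21, and a cyclic group of order 21 has exactly φ(21) = 12 such elements.

Answer: 12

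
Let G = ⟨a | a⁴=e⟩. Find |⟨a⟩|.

|⟨a⟩| equals the order of a. Compute successive powers until reaching e:
  a¹ = a, a² = a², a³ = a³, a⁴ = e.
The smallest positive k with aᵏ = e is 4, so |⟨a⟩| = 4.

Answer: 4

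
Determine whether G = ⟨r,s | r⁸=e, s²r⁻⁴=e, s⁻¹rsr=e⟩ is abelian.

r·s = rs but s·r = r³s⁻¹, so r·s ≠ s·r and G is not abelian.

Answer: No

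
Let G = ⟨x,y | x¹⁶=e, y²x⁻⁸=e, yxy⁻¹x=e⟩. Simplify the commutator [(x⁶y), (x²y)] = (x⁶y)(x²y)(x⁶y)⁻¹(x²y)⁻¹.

[(x⁶y), (x²y)] = (x⁶y)·(x²y)·(x⁶y)⁻¹·(x²y)⁻¹.
  (x⁶y) · (x²y) = x¹²
  (x¹²) · (x⁶y⁻¹) = x²y⁻¹
  (x²y⁻¹) · (x²y⁻¹) = x⁸

Answer: x⁸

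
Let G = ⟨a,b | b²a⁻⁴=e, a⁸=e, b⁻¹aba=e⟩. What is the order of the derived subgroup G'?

G' = [G, G] is generated by all commutators. The generator-pair commutators are: [a, b] = a².
The subgroup they normally generate is {e, a², a⁴, a⁶}, of order 4.
Check: |G/G'| = 16/4 = 4 is the order of the abelianisation.

Answer: 4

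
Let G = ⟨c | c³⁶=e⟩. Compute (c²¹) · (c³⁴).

Compute (c²¹) · (c³⁴) by multiplying left to right and reducing via the relations at each step:
  (c²¹) · c³⁴ = c¹⁹

Answer: c¹⁹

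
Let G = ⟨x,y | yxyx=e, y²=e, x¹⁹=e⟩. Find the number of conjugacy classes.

The conjugacy classes (representative and size) are:
  [e] (size 1), [x¹⁸] (size 2), [x²] (size 2), [x¹⁶] (size 2), [x⁴] (size 2), [x¹⁴] (size 2), [x¹³] (size 2), [x¹²] (size 2), [x⁸] (size 2), [x⁹] (size 2), [y] (size 19).
Class equation: 1 + 2 + 2 + 2 + 2 + 2 + 2 + 2 + 2 + 2 + 19 = 38 = |G|. So G has 11 conjugacy classes.

Answer: 11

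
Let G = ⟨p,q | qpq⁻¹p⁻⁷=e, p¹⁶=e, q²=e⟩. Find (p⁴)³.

Compute successive powers of (p⁴), reducing at each step:
  (p⁴)²: (p⁴) · p⁴ = p⁸
  (p⁴)³: (p⁸) · p⁴ = p¹²

Answer: p¹²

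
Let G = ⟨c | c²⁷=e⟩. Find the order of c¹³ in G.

Compute successive powers until reaching e:
  (c¹³)¹ = c¹³, (c¹³)² = c²⁶, (c¹³)³ = c¹², (c¹³)⁴ = c²⁵, (c¹³)⁵ = c¹¹, (c¹³)⁶ = c²⁴, (c¹³)⁷ = c¹⁰, (c¹³)⁸ = c²³, (c¹³)⁹ = c⁹, (c¹³)¹⁰ = c²², (c¹³)¹¹ = c⁸, (c¹³)¹² = c²¹, (c¹³)¹³ = c⁷, (c¹³)¹⁴ = c²⁰, (c¹³)¹⁵ = c⁶, (c¹³)¹⁶ = c¹⁹, (c¹³)¹⁷ = c⁵, (c¹³)¹⁸ = c¹⁸, (c¹³)¹⁹ = c⁴, (c¹³)²⁰ = c¹⁷, (c¹³)²¹ = c³, (c¹³)²² = c¹⁶, (c¹³)²³ = c², (c¹³)²⁴ = c¹⁵, (c¹³)²⁵ = c, (c¹³)²⁶ = c¹⁴, (c¹³)²⁷ = e.
The smallest positive k with (c¹³)ᵏ = e is 27.

Answer: 27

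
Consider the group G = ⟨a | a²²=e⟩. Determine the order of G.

G is generated by a single element, so G is cyclic. The relator gives a²² = e and no smaller power is forced to be e, so the 22 powers {a, e, a², a³, a⁴, a⁵, a⁶, a⁷, a⁸, a⁹, a²¹, a²⁰, a¹², a¹³, a¹¹, a¹⁰, a¹⁴, a¹⁵, a¹⁶, a¹⁷, a¹⁸, a¹⁹} are distinct. Hence |G| = 22.

Answer: 22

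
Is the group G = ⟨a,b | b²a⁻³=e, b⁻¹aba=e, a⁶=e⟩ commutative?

a·b = ab but b·a = a²b⁻¹, so a·b ≠ b·a and G is not abelian.

Answer: No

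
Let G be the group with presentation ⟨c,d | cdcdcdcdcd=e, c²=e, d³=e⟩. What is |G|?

Enumerate words in the generators, reducing via the relations: the distinct elements are
  {c, d, e, cd, dc, d², cdc, cd², dcd, d²c, cdcd, cd²c, dcdc, dcd², d²cd, cdcdc, cdcd², cd²cd, dcd²c, d²cdc, d²cd², cdcd²c, cd²cdc, cd²cd², dcdcd², dcd²cd, d²cdcd, d²cd²c, cdcd²cd, cd²cdcd, cd²cd²c, dcdcd²c, dcd²cdc, dcd²cd², d²cdcd², d²cd²cd, cdcd²cdc, cdcd²cd², cd²cdcd², dcdcd²cd, dcd²cdcd, d²cdcd²c, d²cd²cdc, cdcd²cdcd, cd²cdcd²c, dcdcd²cd², dcd²cdcd², d²cdcd²cd, d²cd²cdcd, cdcd²cdcd², cd²cdcd²cd, dcd²cdcd²c, d²cdcd²cdc, d²cdcd²cd², d²cd²cdcd², cdcd²cdcd²c, cd²cdcd²cdc, cd²cdcd²cd², dcd²cdcd²cd, cdcd²cdcd²cd}.
No further products give new elements, so |G| = 60.

Answer: 60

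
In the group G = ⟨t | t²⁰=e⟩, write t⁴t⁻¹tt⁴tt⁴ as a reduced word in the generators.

Multiply left to right, reducing at each step:
  (t⁴) · t⁻¹ = t³
  (t³) · t = t⁴
  (t⁴) · t⁴ = t⁸
  (t⁸) · t = t⁹
  (t⁹) · t⁴ = t¹³

Answer: t¹³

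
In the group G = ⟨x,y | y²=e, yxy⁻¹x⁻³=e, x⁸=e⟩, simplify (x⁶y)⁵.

Compute successive powers of (x⁶y), reducing at each step:
  (x⁶y)²: (x⁶y) · x⁶ = y;   y · y = e
  (x⁶y)³: e · x⁶ = x⁶;   (x⁶) · y = x⁶y
  (x⁶y)⁴: (x⁶y) · x⁶ = y;   y · y = e
  (x⁶y)⁵: e · x⁶ = x⁶;   (x⁶) · y = x⁶y

Answer: x⁶y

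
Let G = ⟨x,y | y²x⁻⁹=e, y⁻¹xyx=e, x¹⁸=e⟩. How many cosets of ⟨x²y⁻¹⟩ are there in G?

First find ord(x²y⁻¹) by computing successive powers:
  (x²y⁻¹)¹ = x²y⁻¹, (x²y⁻¹)² = x⁹, (x²y⁻¹)³ = x²y, (x²y⁻¹)⁴ = e.
So |⟨x²y⁻¹⟩| = ord(x²y⁻¹) = 4. With |G| = 36, by Lagrange [G : ⟨x²y⁻¹⟩] = 36/4 = 9.

Answer: 9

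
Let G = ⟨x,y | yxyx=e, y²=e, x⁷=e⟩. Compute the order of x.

Compute successive powers until reaching e:
  x¹ = x, x² = x², x³ = x³, x⁴ = x⁴, x⁵ = x⁵, x⁶ = x⁶, x⁷ = e.
The smallest positive k with xᵏ = e is 7.

Answer: 7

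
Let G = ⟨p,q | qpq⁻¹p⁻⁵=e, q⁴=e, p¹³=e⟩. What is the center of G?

An element z ∈ Z(G) iff z commutes with every generator.
For example e is central: e·p = p = p·e; e·q = q = q·e.
Whereas p ∉ Z(G) since p·q = pq ≠ p⁵q = q·p.
Checking each of the 52 elements this way gives Z(G) = {e}, of order 1.

Answer: {e}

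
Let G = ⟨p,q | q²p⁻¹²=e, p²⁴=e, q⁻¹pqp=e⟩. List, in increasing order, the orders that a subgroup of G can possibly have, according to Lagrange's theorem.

|G| = 48 = 2⁴ · 3. By Lagrange's theorem the order of any subgroup divides 48; the divisors of 48 are 1, 2, 3, 4, 6, 8, 12, 16, 24, 48.

Answer: 1, 2, 3, 4, 6, 8, 12, 16, 24, 48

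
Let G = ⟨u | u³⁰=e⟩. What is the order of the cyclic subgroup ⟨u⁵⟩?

|⟨u⁵⟩| equals the order of u⁵. Compute successive powers until reaching e:
  (u⁵)¹ = u⁵, (u⁵)² = u¹⁰, (u⁵)³ = u¹⁵, (u⁵)⁴ = u²⁰, (u⁵)⁵ = u²⁵, (u⁵)⁶ = e.
The smallest positive k with (u⁵)ᵏ = e is 6, so |⟨u⁵⟩| = 6.

Answer: 6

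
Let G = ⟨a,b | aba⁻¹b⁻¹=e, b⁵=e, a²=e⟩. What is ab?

Compute a · b by multiplying left to right and reducing via the relations at each step:
  a · b = ab

Answer: ab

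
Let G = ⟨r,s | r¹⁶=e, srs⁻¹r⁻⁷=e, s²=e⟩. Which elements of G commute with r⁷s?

⟨r⁷s⟩ ⊆ C_G(r⁷s) since powers of r⁷s commute with r⁷s; so |C_G(r⁷s)| ≥ |⟨r⁷s⟩| = 4.
By orbit–stabilizer, |C_G(r⁷s)| = |G| / |conj. class of r⁷s| = 32 / 8 = 4.
The 4 elements commuting with r⁷s are {e, r⁸, r⁷s, r¹⁵s}.

Answer: {e, r⁸, r⁷s, r¹⁵s}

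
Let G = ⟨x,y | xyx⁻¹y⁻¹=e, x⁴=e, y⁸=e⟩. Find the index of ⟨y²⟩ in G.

First find ord(y²) by computing successive powers:
  (y²)¹ = y², (y²)² = y⁴, (y²)³ = y⁶, (y²)⁴ = e.
So |⟨y²⟩| = ord(y²) = 4. With |G| = 32, by Lagrange [G : ⟨y²⟩] = 32/4 = 8.

Answer: 8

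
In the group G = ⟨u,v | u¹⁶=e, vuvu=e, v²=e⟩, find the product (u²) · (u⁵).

Compute (u²) · (u⁵) by multiplying left to right and reducing via the relations at each step:
  (u²) · u⁵ = u⁷

Answer: u⁷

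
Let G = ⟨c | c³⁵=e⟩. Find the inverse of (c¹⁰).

The order of (c¹⁰) is 7 (smallest k with (c¹⁰)ᵏ = e), so (c¹⁰)⁻¹ = (c¹⁰)⁶ = c²⁵.
Check: (c¹⁰) · (c²⁵) → (c¹⁰) · c²⁵ = e, giving e as required.

Answer: c²⁵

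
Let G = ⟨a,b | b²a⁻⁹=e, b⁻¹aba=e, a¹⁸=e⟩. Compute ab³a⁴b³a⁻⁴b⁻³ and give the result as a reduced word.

Multiply left to right, reducing at each step:
  a · b³ = ab⁻¹
  (ab⁻¹) · a⁴ = a⁶b
  (a⁶b) · b³ = a⁶
  (a⁶) · a⁻⁴ = a²
  (a²) · b⁻³ = a²b

Answer: a²b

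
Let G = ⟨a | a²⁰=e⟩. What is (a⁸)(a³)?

Compute (a⁸) · (a³) by multiplying left to right and reducing via the relations at each step:
  (a⁸) · a³ = a¹¹

Answer: a¹¹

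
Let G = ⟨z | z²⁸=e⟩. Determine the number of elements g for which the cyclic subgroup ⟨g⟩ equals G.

G is cyclic of order 28. An element generates G iff its order is 28, and a cyclic group of order 28 has exactly φ(28) = 12 such elements.

Answer: 12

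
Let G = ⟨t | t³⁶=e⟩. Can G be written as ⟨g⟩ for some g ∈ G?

|G| = 36. The element t has order 36 (its powers give 36 distinct elements), so ⟨t⟩ = G and G is cyclic.

Answer: Yes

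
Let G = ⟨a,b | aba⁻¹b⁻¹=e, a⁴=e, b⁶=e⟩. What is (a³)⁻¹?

The order of (a³) is 4 (smallest k with (a³)ᵏ = e), so (a³)⁻¹ = (a³)³ = a.
Check: (a³) · a → (a³) · a = e, giving e as required.

Answer: a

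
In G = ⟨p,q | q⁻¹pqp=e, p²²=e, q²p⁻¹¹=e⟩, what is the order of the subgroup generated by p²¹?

|⟨p²¹⟩| equals the order of p²¹. Compute successive powers until reaching e:
  (p²¹)¹ = p²¹, (p²¹)² = p²⁰, (p²¹)³ = p¹⁹, (p²¹)⁴ = p¹⁸, (p²¹)⁵ = p¹⁷, (p²¹)⁶ = p¹⁶, (p²¹)⁷ = p¹⁵, (p²¹)⁸ = p¹⁴, (p²¹)⁹ = p¹³, (p²¹)¹⁰ = p¹², (p²¹)¹¹ = p¹¹, (p²¹)¹² = p¹⁰, (p²¹)¹³ = p⁹, (p²¹)¹⁴ = p⁸, (p²¹)¹⁵ = p⁷, (p²¹)¹⁶ = p⁶, (p²¹)¹⁷ = p⁵, (p²¹)¹⁸ = p⁴, (p²¹)¹⁹ = p³, (p²¹)²⁰ = p², (p²¹)²¹ = p, (p²¹)²² = e.
The smallest positive k with (p²¹)ᵏ = e is 22, so |⟨p²¹⟩| = 22.

Answer: 22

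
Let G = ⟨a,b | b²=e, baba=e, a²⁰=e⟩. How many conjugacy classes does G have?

The conjugacy classes (representative and size) are:
  [e] (size 1), [a] (size 2), [a¹⁸] (size 2), [a³] (size 2), [a⁴] (size 2), [a¹⁵] (size 2), [a¹⁴] (size 2), [a⁷] (size 2), [a¹²] (size 2), [a¹¹] (size 2), [a¹⁰] (size 1), [a¹⁸b] (size 10), [a⁵b] (size 10).
Class equation: 1 + 2 + 2 + 2 + 2 + 2 + 2 + 2 + 2 + 2 + 1 + 10 + 10 = 40 = |G|. So G has 13 conjugacy classes.

Answer: 13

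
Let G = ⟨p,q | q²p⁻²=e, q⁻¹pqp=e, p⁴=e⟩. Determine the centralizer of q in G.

⟨q⟩ ⊆ C_G(q) since powers of q commute with q; so |C_G(q)| ≥ |⟨q⟩| = 4.
By orbit–stabilizer, |C_G(q)| = |G| / |conj. class of q| = 8 / 2 = 4.
The 4 elements commuting with q are {e, p², q, q⁻¹}.

Answer: {e, p², q, q⁻¹}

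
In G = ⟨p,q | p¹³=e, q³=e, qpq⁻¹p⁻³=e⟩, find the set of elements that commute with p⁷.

⟨p⁷⟩ ⊆ C_G(p⁷) since powers of p⁷ commute with p⁷; so |C_G(p⁷)| ≥ |⟨p⁷⟩| = 13.
By orbit–stabilizer, |C_G(p⁷)| = |G| / |conj. class of p⁷| = 39 / 3 = 13.
The 13 elements commuting with p⁷ are {e, p, p², p³, p⁴, p⁵, p⁶, p⁷, p⁸, p⁹, p¹⁰, p¹¹, p¹²}.

Answer: {e, p, p², p³, p⁴, p⁵, p⁶, p⁷, p⁸, p⁹, p¹⁰, p¹¹, p¹²}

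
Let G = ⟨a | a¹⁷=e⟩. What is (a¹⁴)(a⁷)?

Compute (a¹⁴) · (a⁷) by multiplying left to right and reducing via the relations at each step:
  (a¹⁴) · a⁷ = a⁴

Answer: a⁴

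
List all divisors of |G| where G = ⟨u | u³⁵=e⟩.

|G| = 35 = 5 · 7. By Lagrange's theorem the order of any subgroup divides 35; the divisors of 35 are 1, 5, 7, 35.

Answer: 1, 5, 7, 35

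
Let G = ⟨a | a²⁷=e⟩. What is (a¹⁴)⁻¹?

The order of (a¹⁴) is 27 (smallest k with (a¹⁴)ᵏ = e), so (a¹⁴)⁻¹ = (a¹⁴)²⁶ = a¹³.
Check: (a¹⁴) · (a¹³) → (a¹⁴) · a¹³ = e, giving e as required.

Answer: a¹³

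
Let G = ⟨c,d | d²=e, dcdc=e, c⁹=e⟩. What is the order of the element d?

Compute successive powers until reaching e:
  d¹ = d, d² = e.
The smallest positive k with dᵏ = e is 2.

Answer: 2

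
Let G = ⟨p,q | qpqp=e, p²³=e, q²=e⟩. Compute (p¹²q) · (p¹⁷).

Compute (p¹²q) · (p¹⁷) by multiplying left to right and reducing via the relations at each step:
  (p¹²q) · p¹⁷ = p¹⁸q

Answer: p¹⁸q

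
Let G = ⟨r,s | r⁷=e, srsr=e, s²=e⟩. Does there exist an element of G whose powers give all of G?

Every cyclic group is abelian. But r·s = rs while s·r = r⁶s, so r·s ≠ s·r and G is not abelian. Hence G is not cyclic.

Answer: No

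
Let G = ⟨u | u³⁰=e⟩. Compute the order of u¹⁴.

Compute successive powers until reaching e:
  (u¹⁴)¹ = u¹⁴, (u¹⁴)² = u²⁸, (u¹⁴)³ = u¹², (u¹⁴)⁴ = u²⁶, (u¹⁴)⁵ = u¹⁰, (u¹⁴)⁶ = u²⁴, (u¹⁴)⁷ = u⁸, (u¹⁴)⁸ = u²², (u¹⁴)⁹ = u⁶, (u¹⁴)¹⁰ = u²⁰, (u¹⁴)¹¹ = u⁴, (u¹⁴)¹² = u¹⁸, (u¹⁴)¹³ = u², (u¹⁴)¹⁴ = u¹⁶, (u¹⁴)¹⁵ = e.
The smallest positive k with (u¹⁴)ᵏ = e is 15.

Answer: 15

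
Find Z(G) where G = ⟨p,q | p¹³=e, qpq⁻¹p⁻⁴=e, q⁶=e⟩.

An element z ∈ Z(G) iff z commutes with every generator.
For example e is central: e·p = p = p·e; e·q = q = q·e.
Whereas p ∉ Z(G) since p·q = pq ≠ p⁴q = q·p.
Checking each of the 78 elements this way gives Z(G) = {e}, of order 1.

Answer: {e}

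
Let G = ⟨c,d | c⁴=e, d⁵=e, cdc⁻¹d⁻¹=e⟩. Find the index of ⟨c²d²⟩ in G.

First find ord(c²d²) by computing successive powers:
  (c²d²)¹ = c²d², (c²d²)² = d⁴, (c²d²)³ = c²d, (c²d²)⁴ = d³, (c²d²)⁵ = c², (c²d²)⁶ = d², (c²d²)⁷ = c²d⁴, (c²d²)⁸ = d, (c²d²)⁹ = c²d³, (c²d²)¹⁰ = e.
So |⟨c²d²⟩| = ord(c²d²) = 10. With |G| = 20, by Lagrange [G : ⟨c²d²⟩] = 20/10 = 2.

Answer: 2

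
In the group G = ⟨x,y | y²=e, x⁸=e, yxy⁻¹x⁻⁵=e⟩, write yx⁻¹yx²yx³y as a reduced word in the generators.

Multiply left to right, reducing at each step:
  y · x⁻¹ = x³y
  (x³y) · y = x³
  (x³) · x² = x⁵
  (x⁵) · y = x⁵y
  (x⁵y) · x³ = x⁴y
  (x⁴y) · y = x⁴

Answer: x⁴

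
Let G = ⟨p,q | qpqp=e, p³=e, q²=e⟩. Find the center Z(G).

An element z ∈ Z(G) iff z commutes with every generator.
For example e is central: e·p = p = p·e; e·q = q = q·e.
Whereas p ∉ Z(G) since p·q = pq ≠ p²q = q·p.
Checking each of the 6 elements this way gives Z(G) = {e}, of order 1.

Answer: {e}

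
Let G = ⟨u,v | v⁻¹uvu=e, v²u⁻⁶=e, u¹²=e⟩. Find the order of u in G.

Compute successive powers until reaching e:
  u¹ = u, u² = u², u³ = u³, u⁴ = u⁴, u⁵ = u⁵, u⁶ = u⁶, u⁷ = u⁷, u⁸ = u⁸, u⁹ = u⁹, u¹⁰ = u¹⁰, u¹¹ = u¹¹, u¹² = e.
The smallest positive k with uᵏ = e is 12.

Answer: 12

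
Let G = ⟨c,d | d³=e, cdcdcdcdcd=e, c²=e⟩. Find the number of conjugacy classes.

The conjugacy classes (representative and size) are:
  [e] (size 1), [cdcd²cdcd²c] (size 15), [dcdcd²c] (size 20), [cd²cd²c] (size 12), [d²cdcd²] (size 12).
Class equation: 1 + 15 + 20 + 12 + 12 = 60 = |G|. So G has 5 conjugacy classes.

Answer: 5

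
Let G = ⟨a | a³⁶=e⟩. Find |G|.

G is generated by a single element, so G is cyclic. The relator gives a³⁶ = e and no smaller power is forced to be e, so the 36 powers {a, e, a², a³, a⁴, a⁵, a⁶, a⁷, a⁸, a⁹, a²², a²³, a²¹, a²⁰, a²⁴, a²⁵, a²⁶, a²⁷, a²⁸, a²⁹, a³², a³³, a³¹, a³⁰, a³⁴, a³⁵, a¹², a¹³, a¹¹, a¹⁰, a¹⁴, a¹⁵, a¹⁶, a¹⁷, a¹⁸, a¹⁹} are distinct. Hence |G| = 36.

Answer: 36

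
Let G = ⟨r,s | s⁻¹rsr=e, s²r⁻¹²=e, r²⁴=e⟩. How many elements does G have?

Enumerate words in the generators, reducing via the relations: the distinct elements are
  {e, r, s, rs, r², r³, r⁴, r⁵, r⁶, r⁷, r⁸, r⁹, r²s, r²², r²³, r²¹, r²⁰, r³s, r¹², r¹³, r¹¹, r¹⁰, r¹⁴, r¹⁵, r¹⁶, r¹⁷, r¹⁸, r¹⁹, r⁴s, r⁵s, r⁶s, r⁷s, r⁸s, r⁹s, s⁻¹, rs⁻¹, r¹¹s, r¹⁰s, r²s⁻¹, r³s⁻¹, r⁴s⁻¹, r⁵s⁻¹, r⁶s⁻¹, r⁷s⁻¹, r⁸s⁻¹, r⁹s⁻¹, r¹¹s⁻¹, r¹⁰s⁻¹}.
No further products give new elements, so |G| = 48.

Answer: 48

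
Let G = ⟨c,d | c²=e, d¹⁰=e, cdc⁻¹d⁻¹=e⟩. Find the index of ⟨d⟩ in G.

First find ord(d) by computing successive powers:
  d¹ = d, d² = d², d³ = d³, d⁴ = d⁴, d⁵ = d⁵, d⁶ = d⁶, d⁷ = d⁷, d⁸ = d⁸, d⁹ = d⁹, d¹⁰ = e.
So |⟨d⟩| = ord(d) = 10. With |G| = 20, by Lagrange [G : ⟨d⟩] = 20/10 = 2.

Answer: 2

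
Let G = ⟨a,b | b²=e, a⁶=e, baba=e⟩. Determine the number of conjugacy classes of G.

The conjugacy classes (representative and size) are:
  [e] (size 1), [a⁵] (size 2), [a⁴] (size 2), [a³] (size 1), [b] (size 3), [a³b] (size 3).
Class equation: 1 + 2 + 2 + 1 + 3 + 3 = 12 = |G|. So G has 6 conjugacy classes.

Answer: 6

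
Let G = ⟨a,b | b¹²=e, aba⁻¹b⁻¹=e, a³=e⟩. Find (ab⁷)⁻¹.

The order of (ab⁷) is 12 (smallest k with (ab⁷)ᵏ = e), so (ab⁷)⁻¹ = (ab⁷)¹¹ = a²b⁵.
Check: (ab⁷) · (a²b⁵) → (ab⁷) · a² = b⁷;   (b⁷) · b⁵ = e, giving e as required.

Answer: a²b⁵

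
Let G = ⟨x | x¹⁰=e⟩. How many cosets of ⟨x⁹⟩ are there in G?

First find ord(x⁹) by computing successive powers:
  (x⁹)¹ = x⁹, (x⁹)² = x⁸, (x⁹)³ = x⁷, (x⁹)⁴ = x⁶, (x⁹)⁵ = x⁵, (x⁹)⁶ = x⁴, (x⁹)⁷ = x³, (x⁹)⁸ = x², (x⁹)⁹ = x, (x⁹)¹⁰ = e.
So |⟨x⁹⟩| = ord(x⁹) = 10. With |G| = 10, by Lagrange [G : ⟨x⁹⟩] = 10/10 = 1.

Answer: 1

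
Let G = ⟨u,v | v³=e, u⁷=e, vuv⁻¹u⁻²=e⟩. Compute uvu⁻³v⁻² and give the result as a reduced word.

Multiply left to right, reducing at each step:
  u · v = uv
  (uv) · u⁻³ = u²v
  (u²v) · v⁻² = u²v²

Answer: u²v²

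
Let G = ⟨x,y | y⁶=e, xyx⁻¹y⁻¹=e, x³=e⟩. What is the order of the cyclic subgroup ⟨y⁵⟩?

|⟨y⁵⟩| equals the order of y⁵. Compute successive powers until reaching e:
  (y⁵)¹ = y⁵, (y⁵)² = y⁴, (y⁵)³ = y³, (y⁵)⁴ = y², (y⁵)⁵ = y, (y⁵)⁶ = e.
The smallest positive k with (y⁵)ᵏ = e is 6, so |⟨y⁵⟩| = 6.

Answer: 6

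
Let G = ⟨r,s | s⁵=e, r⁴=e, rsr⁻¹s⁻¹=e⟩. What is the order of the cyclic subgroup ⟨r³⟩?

|⟨r³⟩| equals the order of r³. Compute successive powers until reaching e:
  (r³)¹ = r³, (r³)² = r², (r³)³ = r, (r³)⁴ = e.
The smallest positive k with (r³)ᵏ = e is 4, so |⟨r³⟩| = 4.

Answer: 4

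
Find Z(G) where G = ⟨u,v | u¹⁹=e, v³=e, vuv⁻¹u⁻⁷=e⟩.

An element z ∈ Z(G) iff z commutes with every generator.
For example e is central: e·u = u = u·e; e·v = v = v·e.
Whereas u ∉ Z(G) since u·v = uv ≠ u⁷v = v·u.
Checking each of the 57 elements this way gives Z(G) = {e}, of order 1.

Answer: {e}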